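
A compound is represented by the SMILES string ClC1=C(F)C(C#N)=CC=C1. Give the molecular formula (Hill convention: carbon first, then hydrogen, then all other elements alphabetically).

Walk through each heavy atom and fill implicit hydrogens from standard valence (C 4, N 3, O 2, S 2, halogen 1):
  atom 1: Cl (halogen, monovalent) → 0 H
  atom 2: C, bond orders sum to 4 (valence 4) → 0 H
  atom 3: C, bond orders sum to 4 (valence 4) → 0 H
  atom 4: F (halogen, monovalent) → 0 H
  atom 5: C, bond orders sum to 4 (valence 4) → 0 H
  atom 6: C, bond orders sum to 4 (valence 4) → 0 H
  atom 7: N, bond orders sum to 3 (valence 3) → 0 H
  atom 8: C, bond orders sum to 3 (valence 4) → 1 H
  atom 9: C, bond orders sum to 3 (valence 4) → 1 H
  atom 10: C, bond orders sum to 3 (valence 4) → 1 H
Totals → C:7, H:3, Cl:1, F:1, N:1.

C7H3ClFN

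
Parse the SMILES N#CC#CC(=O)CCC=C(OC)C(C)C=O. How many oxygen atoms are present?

3

Scan the SMILES for O atoms (remember two-letter symbols like Cl and Br are single atoms).
Oxygen count: 3.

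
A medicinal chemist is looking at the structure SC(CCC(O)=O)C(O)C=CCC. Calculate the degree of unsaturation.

2

Degree of unsaturation = (number of rings) + (number of π bonds).
Ring closures in the SMILES: 0.
π bonds: 2 double bonds (each 1 DoU) → 2 DoU from unsaturation.
Total DoU = 0 + 2 = 2.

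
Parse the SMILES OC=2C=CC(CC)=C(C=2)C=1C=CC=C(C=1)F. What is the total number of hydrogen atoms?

13

Walk through each heavy atom and fill implicit hydrogens from standard valence (C 4, N 3, O 2, S 2, halogen 1):
  atom 1: O, bond orders sum to 1 (valence 2) → 1 H
  atom 2: C, bond orders sum to 4 (valence 4) → 0 H
  atom 3: C, bond orders sum to 3 (valence 4) → 1 H
  atom 4: C, bond orders sum to 3 (valence 4) → 1 H
  atom 5: C, bond orders sum to 4 (valence 4) → 0 H
  atom 6: C, bond orders sum to 2 (valence 4) → 2 H
  atom 7: C, bond orders sum to 1 (valence 4) → 3 H
  atom 8: C, bond orders sum to 4 (valence 4) → 0 H
  atom 9: C, bond orders sum to 3 (valence 4) → 1 H
  atom 10: C, bond orders sum to 4 (valence 4) → 0 H
  atom 11: C, bond orders sum to 3 (valence 4) → 1 H
  atom 12: C, bond orders sum to 3 (valence 4) → 1 H
  atom 13: C, bond orders sum to 3 (valence 4) → 1 H
  atom 14: C, bond orders sum to 4 (valence 4) → 0 H
  atom 15: C, bond orders sum to 3 (valence 4) → 1 H
  atom 16: F (halogen, monovalent) → 0 H
Total hydrogens: 13.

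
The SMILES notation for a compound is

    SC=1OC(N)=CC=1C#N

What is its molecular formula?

C5H4N2OS

Walk through each heavy atom and fill implicit hydrogens from standard valence (C 4, N 3, O 2, S 2, halogen 1):
  atom 1: S, bond orders sum to 1 (valence 2) → 1 H
  atom 2: C, bond orders sum to 4 (valence 4) → 0 H
  atom 3: O, bond orders sum to 2 (valence 2) → 0 H
  atom 4: C, bond orders sum to 4 (valence 4) → 0 H
  atom 5: N, bond orders sum to 1 (valence 3) → 2 H
  atom 6: C, bond orders sum to 3 (valence 4) → 1 H
  atom 7: C, bond orders sum to 4 (valence 4) → 0 H
  atom 8: C, bond orders sum to 4 (valence 4) → 0 H
  atom 9: N, bond orders sum to 3 (valence 3) → 0 H
Totals → C:5, H:4, N:2, O:1, S:1.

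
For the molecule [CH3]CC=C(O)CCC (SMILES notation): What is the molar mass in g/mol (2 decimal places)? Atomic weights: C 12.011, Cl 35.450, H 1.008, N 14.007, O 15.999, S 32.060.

First, the molecular formula is C7H14O (counting implicit H from valence).
  C: 7 × 12.011 = 84.077
  H: 14 × 1.008 = 14.112
  O: 1 × 15.999 = 15.999
Sum: 7×12.011 + 14×1.008 + 1×15.999 = 114.188 → 114.19 g/mol.

114.19 g/mol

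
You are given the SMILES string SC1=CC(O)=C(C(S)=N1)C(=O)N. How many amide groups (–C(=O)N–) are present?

1

The amide motif appears at heavy-atom position 10 in the SMILES.
Other groups present: 1 hydroxyl, 2 thiol.
Amide count: 1.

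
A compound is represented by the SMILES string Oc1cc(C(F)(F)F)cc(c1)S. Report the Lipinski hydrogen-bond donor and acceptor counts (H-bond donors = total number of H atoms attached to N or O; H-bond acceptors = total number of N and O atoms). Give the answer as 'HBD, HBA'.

1, 1

Donors: find every N or O and count the H atoms it carries.
  atom 1 (O): bond orders sum to 1 → 1 H
Lipinski HBD = 1.
Acceptors: N atoms = 0, O atoms = 1 → HBA = 1.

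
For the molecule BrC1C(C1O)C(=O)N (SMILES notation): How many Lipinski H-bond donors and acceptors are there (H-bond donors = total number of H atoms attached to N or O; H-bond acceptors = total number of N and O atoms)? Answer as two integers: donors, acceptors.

3, 3

Donors: find every N or O and count the H atoms it carries.
  atom 5 (O): bond orders sum to 1 → 1 H
  atom 7 (O): bond orders sum to 2 → 0 H
  atom 8 (N): bond orders sum to 1 → 2 H
Lipinski HBD = 3.
Acceptors: N atoms = 1, O atoms = 2 → HBA = 3.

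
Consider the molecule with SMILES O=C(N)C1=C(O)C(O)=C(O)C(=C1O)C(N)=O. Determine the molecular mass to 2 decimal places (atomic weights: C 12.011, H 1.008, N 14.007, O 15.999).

First, the molecular formula is C8H8N2O6 (counting implicit H from valence).
  C: 8 × 12.011 = 96.088
  H: 8 × 1.008 = 8.064
  N: 2 × 14.007 = 28.014
  O: 6 × 15.999 = 95.994
Sum: 8×12.011 + 8×1.008 + 2×14.007 + 6×15.999 = 228.160 → 228.16 g/mol.

228.16 g/mol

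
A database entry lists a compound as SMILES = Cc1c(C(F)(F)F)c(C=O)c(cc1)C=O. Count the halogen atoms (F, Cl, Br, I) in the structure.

Halogen atoms appear at heavy-atom positions 5, 6, 7 (3×F).
Other groups present: 2 aldehyde.
Halogen count: 3.

3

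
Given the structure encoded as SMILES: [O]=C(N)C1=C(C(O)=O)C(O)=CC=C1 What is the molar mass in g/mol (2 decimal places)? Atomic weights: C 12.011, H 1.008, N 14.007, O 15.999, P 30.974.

181.15 g/mol

First, the molecular formula is C8H7NO4 (counting implicit H from valence).
  C: 8 × 12.011 = 96.088
  H: 7 × 1.008 = 7.056
  N: 1 × 14.007 = 14.007
  O: 4 × 15.999 = 63.996
Sum: 8×12.011 + 7×1.008 + 1×14.007 + 4×15.999 = 181.147 → 181.15 g/mol.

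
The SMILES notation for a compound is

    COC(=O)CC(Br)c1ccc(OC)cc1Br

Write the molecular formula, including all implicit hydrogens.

C11H12Br2O3

Walk through each heavy atom and fill implicit hydrogens from standard valence (C 4, N 3, O 2, S 2, halogen 1); for lowercase aromatic atoms, an aromatic c carries 1 H when it has two neighbours and 0 H with three, and aromatic n carries 0 H:
  atom 1: C, bond orders sum to 1 (valence 4) → 3 H
  atom 2: O, bond orders sum to 2 (valence 2) → 0 H
  atom 3: C, bond orders sum to 4 (valence 4) → 0 H
  atom 4: O, bond orders sum to 2 (valence 2) → 0 H
  atom 5: C, bond orders sum to 2 (valence 4) → 2 H
  atom 6: C, bond orders sum to 3 (valence 4) → 1 H
  atom 7: Br (halogen, monovalent) → 0 H
  atom 8: aromatic c, 3 neighbours → 0 H
  atom 9: aromatic c, 2 neighbours → 1 H
  atom 10: aromatic c, 2 neighbours → 1 H
  atom 11: aromatic c, 3 neighbours → 0 H
  atom 12: O, bond orders sum to 2 (valence 2) → 0 H
  atom 13: C, bond orders sum to 1 (valence 4) → 3 H
  atom 14: aromatic c, 2 neighbours → 1 H
  atom 15: aromatic c, 3 neighbours → 0 H
  atom 16: Br (halogen, monovalent) → 0 H
Totals → C:11, H:12, Br:2, O:3.
In Hill order: C11H12Br2O3.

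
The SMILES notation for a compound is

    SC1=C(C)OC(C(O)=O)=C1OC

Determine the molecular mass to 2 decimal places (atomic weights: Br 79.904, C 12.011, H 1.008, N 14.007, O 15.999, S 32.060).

188.20 g/mol

First, the molecular formula is C7H8O4S (counting implicit H from valence).
  C: 7 × 12.011 = 84.077
  H: 8 × 1.008 = 8.064
  O: 4 × 15.999 = 63.996
  S: 1 × 32.060 = 32.060
Sum: 7×12.011 + 8×1.008 + 4×15.999 + 1×32.060 = 188.197 → 188.20 g/mol.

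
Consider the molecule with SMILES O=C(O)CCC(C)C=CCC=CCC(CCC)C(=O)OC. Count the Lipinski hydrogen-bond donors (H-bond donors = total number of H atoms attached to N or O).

1

Donors: find every N or O and count the H atoms it carries.
  atom 1 (O): bond orders sum to 2 → 0 H
  atom 3 (O): bond orders sum to 1 → 1 H
  atom 19 (O): bond orders sum to 2 → 0 H
  atom 20 (O): bond orders sum to 2 → 0 H
Lipinski HBD = 1.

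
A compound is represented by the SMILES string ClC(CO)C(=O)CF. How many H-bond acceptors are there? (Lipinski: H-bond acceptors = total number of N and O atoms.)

2

N atoms: 0; O atoms: 2.
Lipinski HBA = 0 + 2 = 2.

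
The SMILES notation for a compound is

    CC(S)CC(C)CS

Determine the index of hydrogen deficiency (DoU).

Degree of unsaturation = (number of rings) + (number of π bonds).
Ring closures in the SMILES: 0.
π bonds: none → 0 DoU from unsaturation.
Total DoU = 0 + 0 = 0.

0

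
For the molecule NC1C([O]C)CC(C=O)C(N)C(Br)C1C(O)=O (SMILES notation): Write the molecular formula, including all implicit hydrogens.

Walk through each heavy atom and fill implicit hydrogens from standard valence (C 4, N 3, O 2, S 2, halogen 1):
  atom 1: N, bond orders sum to 1 (valence 3) → 2 H
  atom 2: C, bond orders sum to 3 (valence 4) → 1 H
  atom 3: C, bond orders sum to 3 (valence 4) → 1 H
  atom 4: O with explicit H count 0
  atom 5: C, bond orders sum to 1 (valence 4) → 3 H
  atom 6: C, bond orders sum to 2 (valence 4) → 2 H
  atom 7: C, bond orders sum to 3 (valence 4) → 1 H
  atom 8: C, bond orders sum to 3 (valence 4) → 1 H
  atom 9: O, bond orders sum to 2 (valence 2) → 0 H
  atom 10: C, bond orders sum to 3 (valence 4) → 1 H
  atom 11: N, bond orders sum to 1 (valence 3) → 2 H
  atom 12: C, bond orders sum to 3 (valence 4) → 1 H
  atom 13: Br (halogen, monovalent) → 0 H
  atom 14: C, bond orders sum to 3 (valence 4) → 1 H
  atom 15: C, bond orders sum to 4 (valence 4) → 0 H
  atom 16: O, bond orders sum to 1 (valence 2) → 1 H
  atom 17: O, bond orders sum to 2 (valence 2) → 0 H
Totals → C:10, H:17, Br:1, N:2, O:4.
In Hill order: C10H17BrN2O4.

C10H17BrN2O4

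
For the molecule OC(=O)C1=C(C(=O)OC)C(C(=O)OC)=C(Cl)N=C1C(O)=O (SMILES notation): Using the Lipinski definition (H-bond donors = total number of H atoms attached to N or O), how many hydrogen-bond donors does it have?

Donors: find every N or O and count the H atoms it carries.
  atom 1 (O): bond orders sum to 1 → 1 H
  atom 3 (O): bond orders sum to 2 → 0 H
  atom 7 (O): bond orders sum to 2 → 0 H
  atom 8 (O): bond orders sum to 2 → 0 H
  atom 12 (O): bond orders sum to 2 → 0 H
  atom 13 (O): bond orders sum to 2 → 0 H
  atom 17 (N): bond orders sum to 3 → 0 H
  atom 20 (O): bond orders sum to 1 → 1 H
  atom 21 (O): bond orders sum to 2 → 0 H
Lipinski HBD = 2.

2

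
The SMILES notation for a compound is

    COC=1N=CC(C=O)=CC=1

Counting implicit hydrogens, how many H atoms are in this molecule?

7

Walk through each heavy atom and fill implicit hydrogens from standard valence (C 4, N 3, O 2, S 2, halogen 1):
  atom 1: C, bond orders sum to 1 (valence 4) → 3 H
  atom 2: O, bond orders sum to 2 (valence 2) → 0 H
  atom 3: C, bond orders sum to 4 (valence 4) → 0 H
  atom 4: N, bond orders sum to 3 (valence 3) → 0 H
  atom 5: C, bond orders sum to 3 (valence 4) → 1 H
  atom 6: C, bond orders sum to 4 (valence 4) → 0 H
  atom 7: C, bond orders sum to 3 (valence 4) → 1 H
  atom 8: O, bond orders sum to 2 (valence 2) → 0 H
  atom 9: C, bond orders sum to 3 (valence 4) → 1 H
  atom 10: C, bond orders sum to 3 (valence 4) → 1 H
Total hydrogens: 7.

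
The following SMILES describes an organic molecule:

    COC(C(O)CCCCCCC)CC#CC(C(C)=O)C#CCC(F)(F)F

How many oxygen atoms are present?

3

Scan the SMILES for O atoms (remember two-letter symbols like Cl and Br are single atoms).
Oxygen count: 3.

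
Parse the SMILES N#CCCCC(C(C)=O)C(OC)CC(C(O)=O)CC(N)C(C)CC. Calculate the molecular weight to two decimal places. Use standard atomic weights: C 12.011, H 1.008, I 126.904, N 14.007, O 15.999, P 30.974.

340.46 g/mol

First, the molecular formula is C18H32N2O4 (counting implicit H from valence).
  C: 18 × 12.011 = 216.198
  H: 32 × 1.008 = 32.256
  N: 2 × 14.007 = 28.014
  O: 4 × 15.999 = 63.996
Sum: 18×12.011 + 32×1.008 + 2×14.007 + 4×15.999 = 340.464 → 340.46 g/mol.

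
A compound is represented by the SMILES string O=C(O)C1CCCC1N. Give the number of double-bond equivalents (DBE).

2

Molecular formula: C6H11NO2.
DoU = (2C + 2 + N − H − X) / 2, where X is the halogen count and O/S are ignored.
    = (2·6 + 2 + 1 − 11 − 0) / 2 = 4 / 2 = 2.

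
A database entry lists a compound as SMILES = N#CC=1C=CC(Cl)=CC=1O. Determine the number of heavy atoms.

10

Every atom symbol written in the SMILES (organic subset) is one heavy atom; implicit H are not written.
Heavy atoms by element → C:7, Cl:1, N:1, O:1.
Total: 10.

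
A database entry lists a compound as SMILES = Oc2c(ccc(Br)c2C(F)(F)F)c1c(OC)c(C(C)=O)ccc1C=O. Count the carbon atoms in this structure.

17

Count every carbon token in the SMILES (each C, including those in ring-closure positions and inside branches).
Carbon count: 17.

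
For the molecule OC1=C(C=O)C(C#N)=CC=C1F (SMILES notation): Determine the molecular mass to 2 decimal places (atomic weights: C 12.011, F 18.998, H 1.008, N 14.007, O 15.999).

First, the molecular formula is C8H4FNO2 (counting implicit H from valence).
  C: 8 × 12.011 = 96.088
  F: 1 × 18.998 = 18.998
  H: 4 × 1.008 = 4.032
  N: 1 × 14.007 = 14.007
  O: 2 × 15.999 = 31.998
Sum: 8×12.011 + 1×18.998 + 4×1.008 + 1×14.007 + 2×15.999 = 165.123 → 165.12 g/mol.

165.12 g/mol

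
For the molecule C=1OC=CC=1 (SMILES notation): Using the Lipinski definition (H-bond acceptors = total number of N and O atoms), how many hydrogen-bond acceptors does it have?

N atoms: 0; O atoms: 1.
Lipinski HBA = 0 + 1 = 1.

1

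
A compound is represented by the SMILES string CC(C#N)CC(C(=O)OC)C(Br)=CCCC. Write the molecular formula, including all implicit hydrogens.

C12H18BrNO2

Walk through each heavy atom and fill implicit hydrogens from standard valence (C 4, N 3, O 2, S 2, halogen 1):
  atom 1: C, bond orders sum to 1 (valence 4) → 3 H
  atom 2: C, bond orders sum to 3 (valence 4) → 1 H
  atom 3: C, bond orders sum to 4 (valence 4) → 0 H
  atom 4: N, bond orders sum to 3 (valence 3) → 0 H
  atom 5: C, bond orders sum to 2 (valence 4) → 2 H
  atom 6: C, bond orders sum to 3 (valence 4) → 1 H
  atom 7: C, bond orders sum to 4 (valence 4) → 0 H
  atom 8: O, bond orders sum to 2 (valence 2) → 0 H
  atom 9: O, bond orders sum to 2 (valence 2) → 0 H
  atom 10: C, bond orders sum to 1 (valence 4) → 3 H
  atom 11: C, bond orders sum to 4 (valence 4) → 0 H
  atom 12: Br (halogen, monovalent) → 0 H
  atom 13: C, bond orders sum to 3 (valence 4) → 1 H
  atom 14: C, bond orders sum to 2 (valence 4) → 2 H
  atom 15: C, bond orders sum to 2 (valence 4) → 2 H
  atom 16: C, bond orders sum to 1 (valence 4) → 3 H
Totals → C:12, H:18, Br:1, N:1, O:2.
In Hill order: C12H18BrNO2.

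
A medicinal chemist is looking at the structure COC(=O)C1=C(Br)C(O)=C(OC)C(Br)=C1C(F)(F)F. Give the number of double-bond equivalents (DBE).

Degree of unsaturation = (number of rings) + (number of π bonds).
Ring closures in the SMILES: 1.
π bonds: 4 double bonds (each 1 DoU) → 4 DoU from unsaturation.
Total DoU = 1 + 4 = 5.

5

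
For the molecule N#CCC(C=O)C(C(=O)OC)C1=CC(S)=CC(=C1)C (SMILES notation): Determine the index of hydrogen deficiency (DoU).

Molecular formula: C14H15NO3S.
DoU = (2C + 2 + N − H − X) / 2, where X is the halogen count and O/S are ignored.
    = (2·14 + 2 + 1 − 15 − 0) / 2 = 16 / 2 = 8.

8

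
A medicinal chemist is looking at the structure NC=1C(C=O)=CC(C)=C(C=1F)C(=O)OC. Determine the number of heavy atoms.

15

Every atom symbol written in the SMILES (organic subset) is one heavy atom; implicit H are not written.
Heavy atoms by element → C:10, F:1, N:1, O:3.
Total: 15.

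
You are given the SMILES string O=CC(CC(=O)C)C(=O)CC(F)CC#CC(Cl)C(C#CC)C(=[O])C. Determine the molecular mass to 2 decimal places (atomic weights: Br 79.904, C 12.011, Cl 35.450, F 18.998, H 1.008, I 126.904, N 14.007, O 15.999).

First, the molecular formula is C18H20ClFO4 (counting implicit H from valence).
  C: 18 × 12.011 = 216.198
  Cl: 1 × 35.450 = 35.450
  F: 1 × 18.998 = 18.998
  H: 20 × 1.008 = 20.160
  O: 4 × 15.999 = 63.996
Sum: 18×12.011 + 1×35.450 + 1×18.998 + 20×1.008 + 4×15.999 = 354.802 → 354.80 g/mol.

354.80 g/mol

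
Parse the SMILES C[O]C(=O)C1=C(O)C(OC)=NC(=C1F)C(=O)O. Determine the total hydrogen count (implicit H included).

Walk through each heavy atom and fill implicit hydrogens from standard valence (C 4, N 3, O 2, S 2, halogen 1):
  atom 1: C, bond orders sum to 1 (valence 4) → 3 H
  atom 2: O with explicit H count 0
  atom 3: C, bond orders sum to 4 (valence 4) → 0 H
  atom 4: O, bond orders sum to 2 (valence 2) → 0 H
  atom 5: C, bond orders sum to 4 (valence 4) → 0 H
  atom 6: C, bond orders sum to 4 (valence 4) → 0 H
  atom 7: O, bond orders sum to 1 (valence 2) → 1 H
  atom 8: C, bond orders sum to 4 (valence 4) → 0 H
  atom 9: O, bond orders sum to 2 (valence 2) → 0 H
  atom 10: C, bond orders sum to 1 (valence 4) → 3 H
  atom 11: N, bond orders sum to 3 (valence 3) → 0 H
  atom 12: C, bond orders sum to 4 (valence 4) → 0 H
  atom 13: C, bond orders sum to 4 (valence 4) → 0 H
  atom 14: F (halogen, monovalent) → 0 H
  atom 15: C, bond orders sum to 4 (valence 4) → 0 H
  atom 16: O, bond orders sum to 2 (valence 2) → 0 H
  atom 17: O, bond orders sum to 1 (valence 2) → 1 H
Total hydrogens: 8.

8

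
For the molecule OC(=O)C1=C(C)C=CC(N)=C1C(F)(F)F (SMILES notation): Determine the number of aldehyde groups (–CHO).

Scan the SMILES for the aldehyde motif — none present.
Groups that are present: 1 carboxylic acid, 1 primary amine.

0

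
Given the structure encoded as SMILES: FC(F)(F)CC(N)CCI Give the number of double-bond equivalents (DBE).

Degree of unsaturation = (number of rings) + (number of π bonds).
Ring closures in the SMILES: 0.
π bonds: none → 0 DoU from unsaturation.
Total DoU = 0 + 0 = 0.

0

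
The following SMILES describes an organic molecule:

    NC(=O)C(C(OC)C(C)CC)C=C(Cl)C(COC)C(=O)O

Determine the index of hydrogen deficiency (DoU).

Molecular formula: C14H24ClNO5.
DoU = (2C + 2 + N − H − X) / 2, where X is the halogen count and O/S are ignored.
    = (2·14 + 2 + 1 − 24 − 1) / 2 = 6 / 2 = 3.

3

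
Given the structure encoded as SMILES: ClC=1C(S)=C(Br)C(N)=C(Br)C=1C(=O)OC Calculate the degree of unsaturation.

5

Degree of unsaturation = (number of rings) + (number of π bonds).
Ring closures in the SMILES: 1.
π bonds: 4 double bonds (each 1 DoU) → 4 DoU from unsaturation.
Total DoU = 1 + 4 = 5.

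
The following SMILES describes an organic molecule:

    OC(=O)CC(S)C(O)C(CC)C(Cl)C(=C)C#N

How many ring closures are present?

In SMILES, each pair of matching ring-closure digits denotes one ring-closing bond; the number of such bonds equals the number of independent rings.
Ring-closure bonds here: 0.

0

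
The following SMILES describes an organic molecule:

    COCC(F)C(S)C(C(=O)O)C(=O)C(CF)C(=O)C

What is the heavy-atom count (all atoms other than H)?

19

Every atom symbol written in the SMILES (organic subset) is one heavy atom; implicit H are not written.
Heavy atoms by element → C:11, F:2, O:5, S:1.
Total: 19.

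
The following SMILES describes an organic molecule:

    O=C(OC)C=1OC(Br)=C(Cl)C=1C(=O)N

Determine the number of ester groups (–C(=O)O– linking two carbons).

1

The ester motif appears at heavy-atom position 2 in the SMILES.
Other groups present: 1 amide.
Ester count: 1.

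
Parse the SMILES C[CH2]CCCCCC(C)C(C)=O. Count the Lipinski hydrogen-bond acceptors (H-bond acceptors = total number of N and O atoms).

N atoms: 0; O atoms: 1.
Lipinski HBA = 0 + 1 = 1.

1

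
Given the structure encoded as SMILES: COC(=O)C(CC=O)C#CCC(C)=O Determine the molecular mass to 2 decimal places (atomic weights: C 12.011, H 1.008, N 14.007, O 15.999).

First, the molecular formula is C10H12O4 (counting implicit H from valence).
  C: 10 × 12.011 = 120.110
  H: 12 × 1.008 = 12.096
  O: 4 × 15.999 = 63.996
Sum: 10×12.011 + 12×1.008 + 4×15.999 = 196.202 → 196.20 g/mol.

196.20 g/mol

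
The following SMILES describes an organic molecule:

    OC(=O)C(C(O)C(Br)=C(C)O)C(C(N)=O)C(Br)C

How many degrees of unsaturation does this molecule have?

3

Degree of unsaturation = (number of rings) + (number of π bonds).
Ring closures in the SMILES: 0.
π bonds: 3 double bonds (each 1 DoU) → 3 DoU from unsaturation.
Total DoU = 0 + 3 = 3.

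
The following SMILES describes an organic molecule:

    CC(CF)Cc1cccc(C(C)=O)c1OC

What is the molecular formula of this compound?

Walk through each heavy atom and fill implicit hydrogens from standard valence (C 4, N 3, O 2, S 2, halogen 1); for lowercase aromatic atoms, an aromatic c carries 1 H when it has two neighbours and 0 H with three, and aromatic n carries 0 H:
  atom 1: C, bond orders sum to 1 (valence 4) → 3 H
  atom 2: C, bond orders sum to 3 (valence 4) → 1 H
  atom 3: C, bond orders sum to 2 (valence 4) → 2 H
  atom 4: F (halogen, monovalent) → 0 H
  atom 5: C, bond orders sum to 2 (valence 4) → 2 H
  atom 6: aromatic c, 3 neighbours → 0 H
  atom 7: aromatic c, 2 neighbours → 1 H
  atom 8: aromatic c, 2 neighbours → 1 H
  atom 9: aromatic c, 2 neighbours → 1 H
  atom 10: aromatic c, 3 neighbours → 0 H
  atom 11: C, bond orders sum to 4 (valence 4) → 0 H
  atom 12: C, bond orders sum to 1 (valence 4) → 3 H
  atom 13: O, bond orders sum to 2 (valence 2) → 0 H
  atom 14: aromatic c, 3 neighbours → 0 H
  atom 15: O, bond orders sum to 2 (valence 2) → 0 H
  atom 16: C, bond orders sum to 1 (valence 4) → 3 H
Totals → C:13, H:17, F:1, O:2.
In Hill order: C13H17FO2.

C13H17FO2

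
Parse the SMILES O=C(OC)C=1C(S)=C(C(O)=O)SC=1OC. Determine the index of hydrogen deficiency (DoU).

5

Degree of unsaturation = (number of rings) + (number of π bonds).
Ring closures in the SMILES: 1.
π bonds: 4 double bonds (each 1 DoU) → 4 DoU from unsaturation.
Total DoU = 1 + 4 = 5.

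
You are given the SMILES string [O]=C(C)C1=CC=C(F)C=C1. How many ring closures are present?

In SMILES, each pair of matching ring-closure digits denotes one ring-closing bond; the number of such bonds equals the number of independent rings.
Ring-closure bonds here: 1.

1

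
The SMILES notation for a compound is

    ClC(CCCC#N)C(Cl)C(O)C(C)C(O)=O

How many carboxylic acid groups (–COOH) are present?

The carboxylic acid motif appears at heavy-atom position 14 in the SMILES.
Other groups present: 1 hydroxyl, 1 nitrile.
Carboxylic acid count: 1.

1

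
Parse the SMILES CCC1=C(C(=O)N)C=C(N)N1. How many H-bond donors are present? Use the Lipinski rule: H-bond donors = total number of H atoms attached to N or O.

Donors: find every N or O and count the H atoms it carries.
  atom 6 (O): bond orders sum to 2 → 0 H
  atom 7 (N): bond orders sum to 1 → 2 H
  atom 10 (N): bond orders sum to 1 → 2 H
  atom 11 (N): bond orders sum to 2 → 1 H
Lipinski HBD = 5.

5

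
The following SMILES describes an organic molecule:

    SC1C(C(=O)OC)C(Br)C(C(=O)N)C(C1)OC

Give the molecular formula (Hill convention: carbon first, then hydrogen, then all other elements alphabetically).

C10H16BrNO4S

Walk through each heavy atom and fill implicit hydrogens from standard valence (C 4, N 3, O 2, S 2, halogen 1):
  atom 1: S, bond orders sum to 1 (valence 2) → 1 H
  atom 2: C, bond orders sum to 3 (valence 4) → 1 H
  atom 3: C, bond orders sum to 3 (valence 4) → 1 H
  atom 4: C, bond orders sum to 4 (valence 4) → 0 H
  atom 5: O, bond orders sum to 2 (valence 2) → 0 H
  atom 6: O, bond orders sum to 2 (valence 2) → 0 H
  atom 7: C, bond orders sum to 1 (valence 4) → 3 H
  atom 8: C, bond orders sum to 3 (valence 4) → 1 H
  atom 9: Br (halogen, monovalent) → 0 H
  atom 10: C, bond orders sum to 3 (valence 4) → 1 H
  atom 11: C, bond orders sum to 4 (valence 4) → 0 H
  atom 12: O, bond orders sum to 2 (valence 2) → 0 H
  atom 13: N, bond orders sum to 1 (valence 3) → 2 H
  atom 14: C, bond orders sum to 3 (valence 4) → 1 H
  atom 15: C, bond orders sum to 2 (valence 4) → 2 H
  atom 16: O, bond orders sum to 2 (valence 2) → 0 H
  atom 17: C, bond orders sum to 1 (valence 4) → 3 H
Totals → C:10, H:16, Br:1, N:1, O:4, S:1.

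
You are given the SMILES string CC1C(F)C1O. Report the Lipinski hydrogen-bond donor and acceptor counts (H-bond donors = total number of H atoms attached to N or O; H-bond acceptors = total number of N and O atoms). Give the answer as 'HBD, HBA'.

1, 1

Donors: find every N or O and count the H atoms it carries.
  atom 6 (O): bond orders sum to 1 → 1 H
Lipinski HBD = 1.
Acceptors: N atoms = 0, O atoms = 1 → HBA = 1.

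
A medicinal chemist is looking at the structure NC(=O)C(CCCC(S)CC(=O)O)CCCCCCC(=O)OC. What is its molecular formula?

C16H29NO5S

Walk through each heavy atom and fill implicit hydrogens from standard valence (C 4, N 3, O 2, S 2, halogen 1):
  atom 1: N, bond orders sum to 1 (valence 3) → 2 H
  atom 2: C, bond orders sum to 4 (valence 4) → 0 H
  atom 3: O, bond orders sum to 2 (valence 2) → 0 H
  atom 4: C, bond orders sum to 3 (valence 4) → 1 H
  atom 5: C, bond orders sum to 2 (valence 4) → 2 H
  atom 6: C, bond orders sum to 2 (valence 4) → 2 H
  atom 7: C, bond orders sum to 2 (valence 4) → 2 H
  atom 8: C, bond orders sum to 3 (valence 4) → 1 H
  atom 9: S, bond orders sum to 1 (valence 2) → 1 H
  atom 10: C, bond orders sum to 2 (valence 4) → 2 H
  atom 11: C, bond orders sum to 4 (valence 4) → 0 H
  atom 12: O, bond orders sum to 2 (valence 2) → 0 H
  atom 13: O, bond orders sum to 1 (valence 2) → 1 H
  atom 14: C, bond orders sum to 2 (valence 4) → 2 H
  atom 15: C, bond orders sum to 2 (valence 4) → 2 H
  atom 16: C, bond orders sum to 2 (valence 4) → 2 H
  atom 17: C, bond orders sum to 2 (valence 4) → 2 H
  atom 18: C, bond orders sum to 2 (valence 4) → 2 H
  atom 19: C, bond orders sum to 2 (valence 4) → 2 H
  atom 20: C, bond orders sum to 4 (valence 4) → 0 H
  atom 21: O, bond orders sum to 2 (valence 2) → 0 H
  atom 22: O, bond orders sum to 2 (valence 2) → 0 H
  atom 23: C, bond orders sum to 1 (valence 4) → 3 H
Totals → C:16, H:29, N:1, O:5, S:1.
In Hill order: C16H29NO5S.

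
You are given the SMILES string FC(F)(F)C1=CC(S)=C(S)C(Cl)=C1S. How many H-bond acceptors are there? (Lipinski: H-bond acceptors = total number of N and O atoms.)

N atoms: 0; O atoms: 0.
Lipinski HBA = 0 + 0 = 0.

0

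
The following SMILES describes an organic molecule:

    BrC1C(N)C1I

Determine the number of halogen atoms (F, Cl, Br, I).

2

Halogen atoms appear at heavy-atom positions 1, 6 (1×Br, 1×I).
Other groups present: 1 primary amine.
Halogen count: 2.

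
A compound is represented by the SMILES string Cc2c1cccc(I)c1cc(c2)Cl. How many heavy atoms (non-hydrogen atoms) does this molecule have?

Every atom symbol written in the SMILES (organic subset) is one heavy atom; implicit H are not written.
Heavy atoms by element → C:11, Cl:1, I:1.
Total: 13.

13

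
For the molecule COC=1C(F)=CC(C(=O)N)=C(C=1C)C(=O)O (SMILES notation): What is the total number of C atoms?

Count every carbon token in the SMILES (each C, including those in ring-closure positions and inside branches).
Carbon count: 10.

10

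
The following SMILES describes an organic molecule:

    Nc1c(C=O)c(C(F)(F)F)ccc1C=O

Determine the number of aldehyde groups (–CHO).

2

The aldehyde motif appears at heavy-atom positions 4, 14 in the SMILES.
Other groups present: 1 primary amine.
Aldehyde count: 2.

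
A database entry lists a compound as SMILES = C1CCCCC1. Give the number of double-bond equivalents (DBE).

1

Degree of unsaturation = (number of rings) + (number of π bonds).
Ring closures in the SMILES: 1.
π bonds: none → 0 DoU from unsaturation.
Total DoU = 1 + 0 = 1.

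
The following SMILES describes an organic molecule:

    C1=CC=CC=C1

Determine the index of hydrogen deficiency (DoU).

4

Molecular formula: C6H6.
DoU = (2C + 2 + N − H − X) / 2, where X is the halogen count and O/S are ignored.
    = (2·6 + 2 + 0 − 6 − 0) / 2 = 8 / 2 = 4.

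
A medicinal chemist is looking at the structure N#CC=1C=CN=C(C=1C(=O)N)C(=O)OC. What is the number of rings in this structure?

1

In SMILES, each pair of matching ring-closure digits denotes one ring-closing bond; the number of such bonds equals the number of independent rings.
Ring-closure bonds here: 1.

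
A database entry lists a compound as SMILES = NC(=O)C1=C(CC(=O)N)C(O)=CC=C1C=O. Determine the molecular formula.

C10H10N2O4

Walk through each heavy atom and fill implicit hydrogens from standard valence (C 4, N 3, O 2, S 2, halogen 1):
  atom 1: N, bond orders sum to 1 (valence 3) → 2 H
  atom 2: C, bond orders sum to 4 (valence 4) → 0 H
  atom 3: O, bond orders sum to 2 (valence 2) → 0 H
  atom 4: C, bond orders sum to 4 (valence 4) → 0 H
  atom 5: C, bond orders sum to 4 (valence 4) → 0 H
  atom 6: C, bond orders sum to 2 (valence 4) → 2 H
  atom 7: C, bond orders sum to 4 (valence 4) → 0 H
  atom 8: O, bond orders sum to 2 (valence 2) → 0 H
  atom 9: N, bond orders sum to 1 (valence 3) → 2 H
  atom 10: C, bond orders sum to 4 (valence 4) → 0 H
  atom 11: O, bond orders sum to 1 (valence 2) → 1 H
  atom 12: C, bond orders sum to 3 (valence 4) → 1 H
  atom 13: C, bond orders sum to 3 (valence 4) → 1 H
  atom 14: C, bond orders sum to 4 (valence 4) → 0 H
  atom 15: C, bond orders sum to 3 (valence 4) → 1 H
  atom 16: O, bond orders sum to 2 (valence 2) → 0 H
Totals → C:10, H:10, N:2, O:4.
In Hill order: C10H10N2O4.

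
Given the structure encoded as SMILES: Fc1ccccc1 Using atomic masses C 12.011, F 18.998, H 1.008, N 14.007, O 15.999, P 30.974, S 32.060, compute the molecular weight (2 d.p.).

96.10 g/mol

First, the molecular formula is C6H5F (counting implicit H from valence).
  C: 6 × 12.011 = 72.066
  F: 1 × 18.998 = 18.998
  H: 5 × 1.008 = 5.040
Sum: 6×12.011 + 1×18.998 + 5×1.008 = 96.104 → 96.10 g/mol.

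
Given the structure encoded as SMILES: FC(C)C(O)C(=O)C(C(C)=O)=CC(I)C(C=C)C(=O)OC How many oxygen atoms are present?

Scan the SMILES for O atoms (remember two-letter symbols like Cl and Br are single atoms).
Oxygen count: 5.

5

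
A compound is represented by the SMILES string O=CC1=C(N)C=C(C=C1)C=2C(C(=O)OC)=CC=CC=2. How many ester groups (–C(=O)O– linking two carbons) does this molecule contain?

1

The ester motif appears at heavy-atom position 12 in the SMILES.
Other groups present: 1 aldehyde, 1 primary amine.
Ester count: 1.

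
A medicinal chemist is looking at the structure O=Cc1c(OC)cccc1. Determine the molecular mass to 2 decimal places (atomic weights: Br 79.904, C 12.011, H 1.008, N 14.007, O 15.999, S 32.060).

First, the molecular formula is C8H8O2 (counting implicit H from valence).
  C: 8 × 12.011 = 96.088
  H: 8 × 1.008 = 8.064
  O: 2 × 15.999 = 31.998
Sum: 8×12.011 + 8×1.008 + 2×15.999 = 136.150 → 136.15 g/mol.

136.15 g/mol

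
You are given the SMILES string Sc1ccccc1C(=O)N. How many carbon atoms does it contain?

7

Count every carbon token in the SMILES (each C, including those in ring-closure positions and inside branches).
Carbon count: 7.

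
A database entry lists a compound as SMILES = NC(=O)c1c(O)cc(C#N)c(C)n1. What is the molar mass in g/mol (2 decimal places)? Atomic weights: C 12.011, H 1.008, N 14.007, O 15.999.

First, the molecular formula is C8H7N3O2 (counting implicit H from valence).
  C: 8 × 12.011 = 96.088
  H: 7 × 1.008 = 7.056
  N: 3 × 14.007 = 42.021
  O: 2 × 15.999 = 31.998
Sum: 8×12.011 + 7×1.008 + 3×14.007 + 2×15.999 = 177.163 → 177.16 g/mol.

177.16 g/mol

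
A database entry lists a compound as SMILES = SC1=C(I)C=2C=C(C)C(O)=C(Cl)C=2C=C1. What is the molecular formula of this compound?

C11H8ClIOS

Walk through each heavy atom and fill implicit hydrogens from standard valence (C 4, N 3, O 2, S 2, halogen 1):
  atom 1: S, bond orders sum to 1 (valence 2) → 1 H
  atom 2: C, bond orders sum to 4 (valence 4) → 0 H
  atom 3: C, bond orders sum to 4 (valence 4) → 0 H
  atom 4: I (halogen, monovalent) → 0 H
  atom 5: C, bond orders sum to 4 (valence 4) → 0 H
  atom 6: C, bond orders sum to 3 (valence 4) → 1 H
  atom 7: C, bond orders sum to 4 (valence 4) → 0 H
  atom 8: C, bond orders sum to 1 (valence 4) → 3 H
  atom 9: C, bond orders sum to 4 (valence 4) → 0 H
  atom 10: O, bond orders sum to 1 (valence 2) → 1 H
  atom 11: C, bond orders sum to 4 (valence 4) → 0 H
  atom 12: Cl (halogen, monovalent) → 0 H
  atom 13: C, bond orders sum to 4 (valence 4) → 0 H
  atom 14: C, bond orders sum to 3 (valence 4) → 1 H
  atom 15: C, bond orders sum to 3 (valence 4) → 1 H
Totals → C:11, H:8, Cl:1, I:1, O:1, S:1.
In Hill order: C11H8ClIOS.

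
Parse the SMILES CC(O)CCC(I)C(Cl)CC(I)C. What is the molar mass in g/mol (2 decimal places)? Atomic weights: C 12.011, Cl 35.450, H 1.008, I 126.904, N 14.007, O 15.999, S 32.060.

First, the molecular formula is C9H17ClI2O (counting implicit H from valence).
  C: 9 × 12.011 = 108.099
  Cl: 1 × 35.450 = 35.450
  H: 17 × 1.008 = 17.136
  I: 2 × 126.904 = 253.808
  O: 1 × 15.999 = 15.999
Sum: 9×12.011 + 1×35.450 + 17×1.008 + 2×126.904 + 1×15.999 = 430.492 → 430.49 g/mol.

430.49 g/mol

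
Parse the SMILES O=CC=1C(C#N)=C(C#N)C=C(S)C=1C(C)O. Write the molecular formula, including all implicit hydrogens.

Walk through each heavy atom and fill implicit hydrogens from standard valence (C 4, N 3, O 2, S 2, halogen 1):
  atom 1: O, bond orders sum to 2 (valence 2) → 0 H
  atom 2: C, bond orders sum to 3 (valence 4) → 1 H
  atom 3: C, bond orders sum to 4 (valence 4) → 0 H
  atom 4: C, bond orders sum to 4 (valence 4) → 0 H
  atom 5: C, bond orders sum to 4 (valence 4) → 0 H
  atom 6: N, bond orders sum to 3 (valence 3) → 0 H
  atom 7: C, bond orders sum to 4 (valence 4) → 0 H
  atom 8: C, bond orders sum to 4 (valence 4) → 0 H
  atom 9: N, bond orders sum to 3 (valence 3) → 0 H
  atom 10: C, bond orders sum to 3 (valence 4) → 1 H
  atom 11: C, bond orders sum to 4 (valence 4) → 0 H
  atom 12: S, bond orders sum to 1 (valence 2) → 1 H
  atom 13: C, bond orders sum to 4 (valence 4) → 0 H
  atom 14: C, bond orders sum to 3 (valence 4) → 1 H
  atom 15: C, bond orders sum to 1 (valence 4) → 3 H
  atom 16: O, bond orders sum to 1 (valence 2) → 1 H
Totals → C:11, H:8, N:2, O:2, S:1.
In Hill order: C11H8N2O2S.

C11H8N2O2S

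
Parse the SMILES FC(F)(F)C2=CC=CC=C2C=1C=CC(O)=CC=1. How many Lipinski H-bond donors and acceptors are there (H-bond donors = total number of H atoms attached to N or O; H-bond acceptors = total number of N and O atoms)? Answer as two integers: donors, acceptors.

Donors: find every N or O and count the H atoms it carries.
  atom 15 (O): bond orders sum to 1 → 1 H
Lipinski HBD = 1.
Acceptors: N atoms = 0, O atoms = 1 → HBA = 1.

1, 1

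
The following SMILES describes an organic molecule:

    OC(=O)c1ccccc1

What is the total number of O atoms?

2

Scan the SMILES for O atoms (remember two-letter symbols like Cl and Br are single atoms).
Oxygen count: 2.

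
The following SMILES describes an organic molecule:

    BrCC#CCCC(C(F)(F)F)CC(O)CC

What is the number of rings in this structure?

In SMILES, each pair of matching ring-closure digits denotes one ring-closing bond; the number of such bonds equals the number of independent rings.
Ring-closure bonds here: 0.

0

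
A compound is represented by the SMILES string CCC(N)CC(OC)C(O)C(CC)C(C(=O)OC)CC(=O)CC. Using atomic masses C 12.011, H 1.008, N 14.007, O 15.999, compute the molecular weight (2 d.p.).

331.45 g/mol

First, the molecular formula is C17H33NO5 (counting implicit H from valence).
  C: 17 × 12.011 = 204.187
  H: 33 × 1.008 = 33.264
  N: 1 × 14.007 = 14.007
  O: 5 × 15.999 = 79.995
Sum: 17×12.011 + 33×1.008 + 1×14.007 + 5×15.999 = 331.453 → 331.45 g/mol.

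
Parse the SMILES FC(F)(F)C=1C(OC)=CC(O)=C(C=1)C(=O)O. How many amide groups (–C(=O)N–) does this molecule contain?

0

Scan the SMILES for the amide motif — none present.
Groups that are present: 1 carboxylic acid, 1 ether, 1 hydroxyl.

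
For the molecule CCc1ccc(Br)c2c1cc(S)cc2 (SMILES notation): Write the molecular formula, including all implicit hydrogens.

Walk through each heavy atom and fill implicit hydrogens from standard valence (C 4, N 3, O 2, S 2, halogen 1); for lowercase aromatic atoms, an aromatic c carries 1 H when it has two neighbours and 0 H with three, and aromatic n carries 0 H:
  atom 1: C, bond orders sum to 1 (valence 4) → 3 H
  atom 2: C, bond orders sum to 2 (valence 4) → 2 H
  atom 3: aromatic c, 3 neighbours → 0 H
  atom 4: aromatic c, 2 neighbours → 1 H
  atom 5: aromatic c, 2 neighbours → 1 H
  atom 6: aromatic c, 3 neighbours → 0 H
  atom 7: Br (halogen, monovalent) → 0 H
  atom 8: aromatic c, 3 neighbours → 0 H
  atom 9: aromatic c, 3 neighbours → 0 H
  atom 10: aromatic c, 2 neighbours → 1 H
  atom 11: aromatic c, 3 neighbours → 0 H
  atom 12: S, bond orders sum to 1 (valence 2) → 1 H
  atom 13: aromatic c, 2 neighbours → 1 H
  atom 14: aromatic c, 2 neighbours → 1 H
Totals → C:12, H:11, Br:1, S:1.
In Hill order: C12H11BrS.

C12H11BrS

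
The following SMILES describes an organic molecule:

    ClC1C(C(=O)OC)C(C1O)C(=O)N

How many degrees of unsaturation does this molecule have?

Degree of unsaturation = (number of rings) + (number of π bonds).
Ring closures in the SMILES: 1.
π bonds: 2 double bonds (each 1 DoU) → 2 DoU from unsaturation.
Total DoU = 1 + 2 = 3.

3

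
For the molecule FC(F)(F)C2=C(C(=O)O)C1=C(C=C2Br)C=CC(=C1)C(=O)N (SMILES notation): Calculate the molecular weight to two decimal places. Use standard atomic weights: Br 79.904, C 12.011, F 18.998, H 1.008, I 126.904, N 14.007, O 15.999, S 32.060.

362.10 g/mol

First, the molecular formula is C13H7BrF3NO3 (counting implicit H from valence).
  Br: 1 × 79.904 = 79.904
  C: 13 × 12.011 = 156.143
  F: 3 × 18.998 = 56.994
  H: 7 × 1.008 = 7.056
  N: 1 × 14.007 = 14.007
  O: 3 × 15.999 = 47.997
Sum: 1×79.904 + 13×12.011 + 3×18.998 + 7×1.008 + 1×14.007 + 3×15.999 = 362.101 → 362.10 g/mol.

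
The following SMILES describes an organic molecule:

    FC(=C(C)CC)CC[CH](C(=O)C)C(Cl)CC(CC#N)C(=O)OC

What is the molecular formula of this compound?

C17H25ClFNO3

Walk through each heavy atom and fill implicit hydrogens from standard valence (C 4, N 3, O 2, S 2, halogen 1):
  atom 1: F (halogen, monovalent) → 0 H
  atom 2: C, bond orders sum to 4 (valence 4) → 0 H
  atom 3: C, bond orders sum to 4 (valence 4) → 0 H
  atom 4: C, bond orders sum to 1 (valence 4) → 3 H
  atom 5: C, bond orders sum to 2 (valence 4) → 2 H
  atom 6: C, bond orders sum to 1 (valence 4) → 3 H
  atom 7: C, bond orders sum to 2 (valence 4) → 2 H
  atom 8: C, bond orders sum to 2 (valence 4) → 2 H
  atom 9: C with explicit H count 1
  atom 10: C, bond orders sum to 4 (valence 4) → 0 H
  atom 11: O, bond orders sum to 2 (valence 2) → 0 H
  atom 12: C, bond orders sum to 1 (valence 4) → 3 H
  atom 13: C, bond orders sum to 3 (valence 4) → 1 H
  atom 14: Cl (halogen, monovalent) → 0 H
  atom 15: C, bond orders sum to 2 (valence 4) → 2 H
  atom 16: C, bond orders sum to 3 (valence 4) → 1 H
  atom 17: C, bond orders sum to 2 (valence 4) → 2 H
  atom 18: C, bond orders sum to 4 (valence 4) → 0 H
  atom 19: N, bond orders sum to 3 (valence 3) → 0 H
  atom 20: C, bond orders sum to 4 (valence 4) → 0 H
  atom 21: O, bond orders sum to 2 (valence 2) → 0 H
  atom 22: O, bond orders sum to 2 (valence 2) → 0 H
  atom 23: C, bond orders sum to 1 (valence 4) → 3 H
Totals → C:17, H:25, Cl:1, F:1, N:1, O:3.
In Hill order: C17H25ClFNO3.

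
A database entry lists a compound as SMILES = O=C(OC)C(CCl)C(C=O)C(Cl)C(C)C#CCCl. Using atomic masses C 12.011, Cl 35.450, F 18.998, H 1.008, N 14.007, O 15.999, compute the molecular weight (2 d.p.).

First, the molecular formula is C12H15Cl3O3 (counting implicit H from valence).
  C: 12 × 12.011 = 144.132
  Cl: 3 × 35.450 = 106.350
  H: 15 × 1.008 = 15.120
  O: 3 × 15.999 = 47.997
Sum: 12×12.011 + 3×35.450 + 15×1.008 + 3×15.999 = 313.599 → 313.60 g/mol.

313.60 g/mol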